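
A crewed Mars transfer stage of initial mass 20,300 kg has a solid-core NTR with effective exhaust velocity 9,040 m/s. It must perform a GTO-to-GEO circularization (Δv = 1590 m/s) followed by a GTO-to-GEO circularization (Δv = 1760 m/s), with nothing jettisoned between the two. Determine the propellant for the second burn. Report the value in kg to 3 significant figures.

propellant for the second burn ≈ 3010 kg

After the first burn: m = 20300 × exp(−1590/9040.0) = 20300 × 0.83871 = 17,025.8 kg.
After the second burn: m = 17,025.8 × exp(−1760/9040.0) = 17,025.8 × 0.82309 = 14,013.8 kg.
Second-burn propellant = 17,025.8 − 14,013.8 = 3,012 kg.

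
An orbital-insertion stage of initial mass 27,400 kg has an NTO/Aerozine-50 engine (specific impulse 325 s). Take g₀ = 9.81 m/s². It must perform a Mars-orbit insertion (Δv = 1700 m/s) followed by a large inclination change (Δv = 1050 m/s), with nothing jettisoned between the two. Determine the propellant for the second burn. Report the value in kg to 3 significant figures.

v_e = Isp · g₀ = 325 × 9.81 = 3188.2 m/s.
After the first burn: m = 27400 × exp(−1700/3188.2) = 27400 × 0.58672 = 16,076.1 kg.
After the second burn: m = 16,076.1 × exp(−1050/3188.2) = 16,076.1 × 0.71940 = 11,565.1 kg.
Second-burn propellant = 16,076.1 − 11,565.1 = 4,511 kg.

propellant for the second burn ≈ 4510 kg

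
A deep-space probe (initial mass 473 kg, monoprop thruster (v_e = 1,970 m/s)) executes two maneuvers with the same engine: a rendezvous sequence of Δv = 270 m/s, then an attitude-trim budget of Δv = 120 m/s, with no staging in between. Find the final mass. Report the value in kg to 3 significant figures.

After the first burn: m = 473 × exp(−270/1970.0) = 473 × 0.87192 = 412.418 kg.
After the second burn: m = 412.418 × exp(−120/1970.0) = 412.418 × 0.94090 = 388.044 kg.

final mass ≈ 388 kg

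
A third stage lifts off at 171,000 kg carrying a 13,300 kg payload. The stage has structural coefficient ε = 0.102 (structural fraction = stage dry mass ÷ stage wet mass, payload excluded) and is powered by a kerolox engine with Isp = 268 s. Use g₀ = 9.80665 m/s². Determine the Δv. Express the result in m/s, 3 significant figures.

Stage wet mass = m₀ − payload = 171,000 − 13,300 = 157,700 kg.
Stage dry mass = ε × stage wet mass = 0.102 × 157,700 = 16,085.4 kg.
Burnout mass m_f = stage dry + payload = 16,085.4 + 13,300 = 29,385.4 kg.
v_e = Isp · g₀ = 268 × 9.80665 = 2628.2 m/s.
Using Δv = v_e ln(m₀/m_f): Δv = v_e · ln(171,000/29,385.4) = 2628.2 × ln(5.819) = 2628.2 × 1.7612 ≈ 4629 m/s.

Δv ≈ 4630 m/s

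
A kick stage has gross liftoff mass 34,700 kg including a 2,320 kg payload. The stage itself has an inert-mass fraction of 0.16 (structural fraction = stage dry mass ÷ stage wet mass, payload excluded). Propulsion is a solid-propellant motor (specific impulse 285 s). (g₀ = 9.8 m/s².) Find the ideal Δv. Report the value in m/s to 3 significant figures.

Stage wet mass = m₀ − payload = 34,700 − 2,320 = 32,380 kg.
Stage dry mass = ε × stage wet mass = 0.16 × 32,380 = 5,180.8 kg.
Burnout mass m_f = stage dry + payload = 5,180.8 + 2,320 = 7,500.8 kg.
v_e = Isp · g₀ = 285 × 9.8 = 2793.0 m/s.
From the ideal rocket equation, Δv = v_e · ln(34,700/7,500.8) = 2793.0 × ln(4.626) = 2793.0 × 1.5317 ≈ 4278 m/s.

Δv ≈ 4280 m/s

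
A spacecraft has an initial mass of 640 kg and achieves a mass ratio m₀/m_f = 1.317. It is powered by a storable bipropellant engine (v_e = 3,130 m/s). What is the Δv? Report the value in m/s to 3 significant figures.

Δv = v_e · ln(1.317) = 3130.0 × 0.2754 ≈ 861.9 m/s.

Δv ≈ 862 m/s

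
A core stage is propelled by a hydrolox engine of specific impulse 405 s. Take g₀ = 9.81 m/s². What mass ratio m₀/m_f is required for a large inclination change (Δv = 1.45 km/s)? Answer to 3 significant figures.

v_e = Isp · g₀ = 405 × 9.81 = 3973.1 m/s.
m₀/m_f = exp(Δv / v_e) = exp(1450 / 3973.1) = exp(0.3650) = 1.4405.

mass ratio ≈ 1.44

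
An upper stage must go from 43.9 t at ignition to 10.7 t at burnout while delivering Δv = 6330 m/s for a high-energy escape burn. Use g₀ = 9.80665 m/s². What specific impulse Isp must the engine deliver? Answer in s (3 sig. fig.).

ln(m₀/m_f) = ln(43900/10700) = ln(4.103) = 1.4117.
Rocket equation: v_e = Δv / ln(m₀/m_f) = 6330 / 1.4117 = 4484.0 m/s.
Isp = v_e / g₀ = 4484.0 / 9.80665 = 457.2 s.

Isp ≈ 457 s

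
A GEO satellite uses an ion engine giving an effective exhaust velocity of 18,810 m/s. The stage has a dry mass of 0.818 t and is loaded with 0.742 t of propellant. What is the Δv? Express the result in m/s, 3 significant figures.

m₀ = m_dry + m_prop = 0.818 + 0.742 = 1.56 t.
Using Δv = v_e ln(m₀/m_f): Δv = v_e · ln(m₀/m_f) = 18810.0 × ln(1.907) = 18810.0 × 0.6456 ≈ 12143.3 m/s.

Δv ≈ 12100 m/s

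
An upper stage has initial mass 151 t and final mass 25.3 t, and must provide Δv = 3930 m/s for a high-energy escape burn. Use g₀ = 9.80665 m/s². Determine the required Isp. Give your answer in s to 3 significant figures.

ln(m₀/m_f) = ln(151000/25300) = ln(5.968) = 1.7865.
By the Tsiolkovsky rocket equation, v_e = Δv / ln(m₀/m_f) = 3930 / 1.7865 = 2199.9 m/s.
Isp = v_e / g₀ = 2199.9 / 9.80665 = 224.3 s.

Isp ≈ 224 s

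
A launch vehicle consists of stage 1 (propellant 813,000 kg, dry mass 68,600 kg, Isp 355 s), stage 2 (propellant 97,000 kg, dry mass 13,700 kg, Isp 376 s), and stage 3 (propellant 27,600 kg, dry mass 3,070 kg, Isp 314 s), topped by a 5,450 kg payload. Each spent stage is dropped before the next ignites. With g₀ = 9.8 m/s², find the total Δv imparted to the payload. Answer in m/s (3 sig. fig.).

Ignition mass of stage 1 = 813,000+68,600 + 97,000+13,700 + 27,600+3,070 + 5,450 = 1,028,420 kg.
Stage 1: m₀ = 1,028,420 kg, m_f = 1,028,420 − 813,000 = 215,420 kg; Δv = 355×9.8×ln(4.774) = 3479.0×1.5632 ≈ 5438 m/s.
Stage 2: m₀ = 146,820 kg, m_f = 146,820 − 97,000 = 49,820 kg; Δv = 376×9.8×ln(2.947) = 3684.8×1.0808 ≈ 3982 m/s.
Stage 3: m₀ = 36,120 kg, m_f = 36,120 − 27,600 = 8,520 kg; Δv = 314×9.8×ln(4.239) = 3077.2×1.4444 ≈ 4445 m/s.
Total Δv = 5438 + 3982 + 4445 = 13865 m/s.

Δv ≈ 13900 m/s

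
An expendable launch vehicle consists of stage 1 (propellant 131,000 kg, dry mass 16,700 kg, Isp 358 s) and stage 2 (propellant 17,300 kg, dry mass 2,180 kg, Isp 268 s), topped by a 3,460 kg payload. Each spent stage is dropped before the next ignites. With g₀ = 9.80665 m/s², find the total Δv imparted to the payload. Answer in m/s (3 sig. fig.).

Δv ≈ 8810 m/s

Ignition mass of stage 1 = 131,000+16,700 + 17,300+2,180 + 3,460 = 170,640 kg.
Stage 1: m₀ = 170,640 kg, m_f = 170,640 − 131,000 = 39,640 kg; Δv = 358×9.80665×ln(4.305) = 3510.8×1.4597 ≈ 5125 m/s.
Stage 2: m₀ = 22,940 kg, m_f = 22,940 − 17,300 = 5,640 kg; Δv = 268×9.80665×ln(4.067) = 2628.2×1.4030 ≈ 3687 m/s.
Total Δv = 5125 + 3687 = 8812 m/s.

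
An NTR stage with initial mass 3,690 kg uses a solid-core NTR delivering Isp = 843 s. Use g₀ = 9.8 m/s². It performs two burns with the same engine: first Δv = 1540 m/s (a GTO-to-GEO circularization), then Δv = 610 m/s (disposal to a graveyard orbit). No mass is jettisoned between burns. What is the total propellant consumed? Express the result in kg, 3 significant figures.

total propellant consumed ≈ 846 kg

v_e = Isp · g₀ = 843 × 9.8 = 8261.4 m/s.
After the first burn: m = 3690 × exp(−1540/8261.4) = 3690 × 0.82993 = 3,062.44 kg.
After the second burn: m = 3,062.44 × exp(−610/8261.4) = 3,062.44 × 0.92882 = 2,844.46 kg.
Total propellant = m₀ − m_final = 3690 − 2,844.46 = 845.54 kg.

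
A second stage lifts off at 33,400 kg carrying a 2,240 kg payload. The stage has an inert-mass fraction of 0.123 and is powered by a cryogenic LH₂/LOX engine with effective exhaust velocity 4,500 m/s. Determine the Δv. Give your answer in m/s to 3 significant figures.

Δv ≈ 7670 m/s

Stage wet mass = m₀ − payload = 33,400 − 2,240 = 31,160 kg.
Stage dry mass = ε × stage wet mass = 0.123 × 31,160 = 3,832.68 kg.
Burnout mass m_f = stage dry + payload = 3,832.68 + 2,240 = 6,072.68 kg.
Rocket equation: Δv = v_e · ln(33,400/6,072.68) = 4500.0 × ln(5.5) = 4500.0 × 1.7048 ≈ 7671 m/s.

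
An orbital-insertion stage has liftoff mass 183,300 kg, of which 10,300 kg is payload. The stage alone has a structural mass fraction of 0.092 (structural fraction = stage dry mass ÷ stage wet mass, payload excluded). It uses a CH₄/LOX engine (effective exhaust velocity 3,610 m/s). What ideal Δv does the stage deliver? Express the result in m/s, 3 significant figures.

Stage wet mass = m₀ − payload = 183,300 − 10,300 = 173,000 kg.
Stage dry mass = ε × stage wet mass = 0.092 × 173,000 = 15,916 kg.
Burnout mass m_f = stage dry + payload = 15,916 + 10,300 = 26,216 kg.
Δv = v_e · ln(183,300/26,216) = 3610.0 × ln(6.992) = 3610.0 × 1.9448 ≈ 7021 m/s.

Δv ≈ 7020 m/s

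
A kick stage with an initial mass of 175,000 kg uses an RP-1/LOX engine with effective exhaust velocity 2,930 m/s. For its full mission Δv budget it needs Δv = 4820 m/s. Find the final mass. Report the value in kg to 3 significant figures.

By the Tsiolkovsky rocket equation, m₀/m_f = exp(Δv / v_e) = exp(4820 / 2930.0) = exp(1.6451) = 5.1813.
m_f = m₀ / 5.1813 = 175,000 / 5.1813 = 33,775.3 kg.

final mass ≈ 33800 kg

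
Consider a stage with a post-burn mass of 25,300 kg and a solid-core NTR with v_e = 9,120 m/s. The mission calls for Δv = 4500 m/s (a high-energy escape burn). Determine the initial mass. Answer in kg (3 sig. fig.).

initial mass ≈ 41400 kg

Rocket equation: m₀/m_f = exp(Δv / v_e) = exp(4500 / 9120.0) = exp(0.4934) = 1.6379.
m₀ = m_f × 1.6379 = 25,300 × 1.6379 = 41,438.9 kg.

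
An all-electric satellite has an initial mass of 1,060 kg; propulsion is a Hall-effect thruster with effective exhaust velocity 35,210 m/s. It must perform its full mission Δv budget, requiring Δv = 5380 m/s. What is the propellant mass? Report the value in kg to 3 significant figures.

propellant mass ≈ 150 kg

Using Δv = v_e ln(m₀/m_f): m₀/m_f = exp(Δv / v_e) = exp(5380 / 35210.0) = exp(0.1528) = 1.1651.
m_f = 1,060 / 1.1651 = 909.793 kg, so propellant = m₀ − m_f = 1,060 − 909.793 = 150.207 kg.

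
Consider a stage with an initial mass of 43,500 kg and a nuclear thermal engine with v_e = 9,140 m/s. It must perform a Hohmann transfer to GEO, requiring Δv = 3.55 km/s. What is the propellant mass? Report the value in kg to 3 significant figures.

m₀/m_f = exp(Δv / v_e) = exp(3550 / 9140.0) = exp(0.3884) = 1.4746.
m_f = 43,500 / 1.4746 = 29,499.5 kg, so propellant = m₀ − m_f = 43,500 − 29,499.5 = 14,000.5 kg.

propellant mass ≈ 14000 kg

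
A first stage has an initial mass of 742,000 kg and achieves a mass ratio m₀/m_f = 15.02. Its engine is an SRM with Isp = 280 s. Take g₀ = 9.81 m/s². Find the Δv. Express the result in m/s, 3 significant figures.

v_e = Isp · g₀ = 280 × 9.81 = 2746.8 m/s.
Using Δv = v_e ln(m₀/m_f): Δv = v_e · ln(15.02) = 2746.8 × 2.7094 ≈ 7442.1 m/s.

Δv ≈ 7440 m/s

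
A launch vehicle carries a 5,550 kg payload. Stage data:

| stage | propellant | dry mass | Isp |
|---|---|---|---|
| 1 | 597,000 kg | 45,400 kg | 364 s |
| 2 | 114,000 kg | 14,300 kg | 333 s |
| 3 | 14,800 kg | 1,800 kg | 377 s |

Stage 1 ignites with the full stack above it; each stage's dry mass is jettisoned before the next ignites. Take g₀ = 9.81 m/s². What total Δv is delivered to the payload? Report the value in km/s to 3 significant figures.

Ignition mass of stage 1 = 597,000+45,400 + 114,000+14,300 + 14,800+1,800 + 5,550 = 792,850 kg.
Stage 1: m₀ = 792,850 kg, m_f = 792,850 − 597,000 = 195,850 kg; Δv = 364×9.81×ln(4.048) = 3570.8×1.3983 ≈ 4993 m/s.
Stage 2: m₀ = 150,450 kg, m_f = 150,450 − 114,000 = 36,450 kg; Δv = 333×9.81×ln(4.128) = 3266.7×1.4177 ≈ 4631 m/s.
Stage 3: m₀ = 22,150 kg, m_f = 22,150 − 14,800 = 7,350 kg; Δv = 377×9.81×ln(3.014) = 3698.4×1.1031 ≈ 4080 m/s.
Total Δv = 4993 + 4631 + 4080 = 13704 m/s.

Δv ≈ 13.7 km/s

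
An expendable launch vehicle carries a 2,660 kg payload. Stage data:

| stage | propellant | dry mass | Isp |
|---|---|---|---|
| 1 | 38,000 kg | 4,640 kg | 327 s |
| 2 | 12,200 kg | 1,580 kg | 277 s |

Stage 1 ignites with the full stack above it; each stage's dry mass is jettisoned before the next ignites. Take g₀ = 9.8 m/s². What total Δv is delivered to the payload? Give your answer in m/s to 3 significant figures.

Ignition mass of stage 1 = 38,000+4,640 + 12,200+1,580 + 2,660 = 59,080 kg.
Stage 1: m₀ = 59,080 kg, m_f = 59,080 − 38,000 = 21,080 kg; Δv = 327×9.8×ln(2.803) = 3204.6×1.0306 ≈ 3303 m/s.
Stage 2: m₀ = 16,440 kg, m_f = 16,440 − 12,200 = 4,240 kg; Δv = 277×9.8×ln(3.877) = 2714.6×1.3552 ≈ 3679 m/s.
Total Δv = 3303 + 3679 = 6982 m/s.

Δv ≈ 6980 m/s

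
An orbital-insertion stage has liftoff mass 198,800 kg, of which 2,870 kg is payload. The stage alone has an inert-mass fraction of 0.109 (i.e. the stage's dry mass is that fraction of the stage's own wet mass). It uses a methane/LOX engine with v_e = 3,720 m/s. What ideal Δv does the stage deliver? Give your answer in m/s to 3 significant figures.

Stage wet mass = m₀ − payload = 198,800 − 2,870 = 195,930 kg.
Stage dry mass = ε × stage wet mass = 0.109 × 195,930 = 21,356.4 kg.
Burnout mass m_f = stage dry + payload = 21,356.4 + 2,870 = 24,226.4 kg.
Rocket equation: Δv = v_e · ln(198,800/24,226.4) = 3720.0 × ln(8.206) = 3720.0 × 2.1049 ≈ 7830 m/s.

Δv ≈ 7830 m/s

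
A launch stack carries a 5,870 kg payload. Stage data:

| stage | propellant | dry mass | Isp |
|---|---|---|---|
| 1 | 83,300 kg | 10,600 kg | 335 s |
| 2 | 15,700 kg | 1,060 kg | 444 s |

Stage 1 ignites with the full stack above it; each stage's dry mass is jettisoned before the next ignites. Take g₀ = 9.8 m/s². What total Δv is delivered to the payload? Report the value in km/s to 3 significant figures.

Ignition mass of stage 1 = 83,300+10,600 + 15,700+1,060 + 5,870 = 116,530 kg.
Stage 1: m₀ = 116,530 kg, m_f = 116,530 − 83,300 = 33,230 kg; Δv = 335×9.8×ln(3.507) = 3283.0×1.2547 ≈ 4119 m/s.
Stage 2: m₀ = 22,630 kg, m_f = 22,630 − 15,700 = 6,930 kg; Δv = 444×9.8×ln(3.266) = 4351.2×1.1834 ≈ 5149 m/s.
Total Δv = 4119 + 5149 = 9268 m/s.

Δv ≈ 9.27 km/s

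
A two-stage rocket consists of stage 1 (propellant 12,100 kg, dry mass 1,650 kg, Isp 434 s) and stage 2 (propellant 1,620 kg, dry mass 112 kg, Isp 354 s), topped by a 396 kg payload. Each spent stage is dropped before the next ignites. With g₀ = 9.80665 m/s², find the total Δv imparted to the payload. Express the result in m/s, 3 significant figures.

Δv ≈ 11100 m/s

Ignition mass of stage 1 = 12,100+1,650 + 1,620+112 + 396 = 15,878 kg.
Stage 1: m₀ = 15,878 kg, m_f = 15,878 − 12,100 = 3,778 kg; Δv = 434×9.80665×ln(4.203) = 4256.1×1.4357 ≈ 6111 m/s.
Stage 2: m₀ = 2,128 kg, m_f = 2,128 − 1,620 = 508 kg; Δv = 354×9.80665×ln(4.189) = 3471.6×1.4325 ≈ 4973 m/s.
Total Δv = 6111 + 4973 = 11084 m/s.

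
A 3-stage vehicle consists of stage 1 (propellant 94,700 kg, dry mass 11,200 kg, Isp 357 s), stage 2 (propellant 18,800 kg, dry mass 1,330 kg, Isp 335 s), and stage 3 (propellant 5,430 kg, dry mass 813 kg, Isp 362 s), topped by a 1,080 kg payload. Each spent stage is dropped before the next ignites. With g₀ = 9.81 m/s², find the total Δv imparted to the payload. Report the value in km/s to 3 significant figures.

Ignition mass of stage 1 = 94,700+11,200 + 18,800+1,330 + 5,430+813 + 1,080 = 133,353 kg.
Stage 1: m₀ = 133,353 kg, m_f = 133,353 − 94,700 = 38,653 kg; Δv = 357×9.81×ln(3.45) = 3502.2×1.2384 ≈ 4337 m/s.
Stage 2: m₀ = 27,453 kg, m_f = 27,453 − 18,800 = 8,653 kg; Δv = 335×9.81×ln(3.173) = 3286.4×1.1546 ≈ 3794 m/s.
Stage 3: m₀ = 7,323 kg, m_f = 7,323 − 5,430 = 1,893 kg; Δv = 362×9.81×ln(3.868) = 3551.2×1.3529 ≈ 4804 m/s.
Total Δv = 4337 + 3794 + 4804 = 12935 m/s.

Δv ≈ 12.9 km/s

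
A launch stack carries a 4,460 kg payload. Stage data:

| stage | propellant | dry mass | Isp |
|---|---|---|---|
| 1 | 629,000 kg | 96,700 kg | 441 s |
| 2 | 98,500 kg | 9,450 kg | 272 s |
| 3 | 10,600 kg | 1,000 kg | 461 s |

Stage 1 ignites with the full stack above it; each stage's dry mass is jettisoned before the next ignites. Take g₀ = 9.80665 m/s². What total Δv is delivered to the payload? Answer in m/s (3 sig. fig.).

Δv ≈ 14900 m/s

Ignition mass of stage 1 = 629,000+96,700 + 98,500+9,450 + 10,600+1,000 + 4,460 = 849,710 kg.
Stage 1: m₀ = 849,710 kg, m_f = 849,710 − 629,000 = 220,710 kg; Δv = 441×9.80665×ln(3.85) = 4324.7×1.3480 ≈ 5830 m/s.
Stage 2: m₀ = 124,010 kg, m_f = 124,010 − 98,500 = 25,510 kg; Δv = 272×9.80665×ln(4.861) = 2667.4×1.5813 ≈ 4218 m/s.
Stage 3: m₀ = 16,060 kg, m_f = 16,060 − 10,600 = 5,460 kg; Δv = 461×9.80665×ln(2.941) = 4520.9×1.0789 ≈ 4877 m/s.
Total Δv = 5830 + 4218 + 4877 = 14925 m/s.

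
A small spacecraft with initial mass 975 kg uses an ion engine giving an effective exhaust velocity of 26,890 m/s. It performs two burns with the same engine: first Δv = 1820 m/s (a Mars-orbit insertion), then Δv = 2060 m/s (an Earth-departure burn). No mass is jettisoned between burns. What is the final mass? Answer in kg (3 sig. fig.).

final mass ≈ 844 kg

After the first burn: m = 975 × exp(−1820/26890.0) = 975 × 0.93456 = 911.196 kg.
After the second burn: m = 911.196 × exp(−2060/26890.0) = 911.196 × 0.92625 = 843.995 kg.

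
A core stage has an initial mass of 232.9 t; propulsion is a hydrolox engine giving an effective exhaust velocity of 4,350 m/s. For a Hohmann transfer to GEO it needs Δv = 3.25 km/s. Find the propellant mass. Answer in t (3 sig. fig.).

propellant mass ≈ 123 t

m₀/m_f = exp(Δv / v_e) = exp(3250 / 4350.0) = exp(0.7471) = 2.1109.
m_f = 232.9 / 2.1109 = 110.332 t, so propellant = m₀ − m_f = 232.9 − 110.332 = 122.568 t.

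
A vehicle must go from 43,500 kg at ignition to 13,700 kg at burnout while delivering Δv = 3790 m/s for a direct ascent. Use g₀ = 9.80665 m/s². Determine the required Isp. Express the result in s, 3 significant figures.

Isp ≈ 335 s

ln(m₀/m_f) = ln(43500/13700) = ln(3.175) = 1.1554.
Rocket equation: v_e = Δv / ln(m₀/m_f) = 3790 / 1.1554 = 3280.3 m/s.
Isp = v_e / g₀ = 3280.3 / 9.80665 = 334.5 s.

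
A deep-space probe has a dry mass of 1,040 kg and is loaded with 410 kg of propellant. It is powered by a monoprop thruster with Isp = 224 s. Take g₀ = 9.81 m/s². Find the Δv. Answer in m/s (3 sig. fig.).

v_e = Isp · g₀ = 224 × 9.81 = 2197.4 m/s.
m₀ = m_dry + m_prop = 1,040 + 410 = 1,450 kg.
Δv = v_e · ln(m₀/m_f) = 2197.4 × ln(1.394) = 2197.4 × 0.3323 ≈ 730.3 m/s.

Δv ≈ 730 m/s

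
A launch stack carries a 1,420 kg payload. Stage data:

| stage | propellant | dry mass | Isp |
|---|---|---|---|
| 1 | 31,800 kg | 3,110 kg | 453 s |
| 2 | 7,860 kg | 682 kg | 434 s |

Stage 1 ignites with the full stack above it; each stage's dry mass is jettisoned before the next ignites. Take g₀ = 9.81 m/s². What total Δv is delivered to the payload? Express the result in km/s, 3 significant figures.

Ignition mass of stage 1 = 31,800+3,110 + 7,860+682 + 1,420 = 44,872 kg.
Stage 1: m₀ = 44,872 kg, m_f = 44,872 − 31,800 = 13,072 kg; Δv = 453×9.81×ln(3.433) = 4443.9×1.2333 ≈ 5481 m/s.
Stage 2: m₀ = 9,962 kg, m_f = 9,962 − 7,860 = 2,102 kg; Δv = 434×9.81×ln(4.739) = 4257.5×1.5559 ≈ 6624 m/s.
Total Δv = 5481 + 6624 = 12105 m/s.

Δv ≈ 12.1 km/s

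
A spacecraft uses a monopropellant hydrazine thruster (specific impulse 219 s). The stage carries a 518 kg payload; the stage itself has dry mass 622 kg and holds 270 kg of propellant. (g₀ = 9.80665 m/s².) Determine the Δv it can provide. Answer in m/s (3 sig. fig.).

v_e = Isp · g₀ = 219 × 9.80665 = 2147.7 m/s.
m₀ = payload + dry + propellant = 518 + 622 + 270 = 1,410 kg.
m_f = payload + dry = 518 + 622 = 1,140 kg.
Δv = v_e · ln(m₀/m_f) = 2147.7 × ln(1.237) = 2147.7 × 0.2126 ≈ 456.5 m/s.

Δv ≈ 457 m/s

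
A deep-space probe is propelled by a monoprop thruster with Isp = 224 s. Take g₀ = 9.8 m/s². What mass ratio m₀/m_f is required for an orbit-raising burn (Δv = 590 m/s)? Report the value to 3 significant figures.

mass ratio ≈ 1.31

v_e = Isp · g₀ = 224 × 9.8 = 2195.2 m/s.
From the ideal rocket equation, m₀/m_f = exp(Δv / v_e) = exp(590 / 2195.2) = exp(0.2688) = 1.3084.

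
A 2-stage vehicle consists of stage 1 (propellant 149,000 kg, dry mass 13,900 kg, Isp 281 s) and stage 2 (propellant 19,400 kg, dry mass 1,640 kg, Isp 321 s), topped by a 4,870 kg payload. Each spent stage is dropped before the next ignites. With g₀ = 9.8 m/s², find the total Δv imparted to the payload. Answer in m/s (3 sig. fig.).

Ignition mass of stage 1 = 149,000+13,900 + 19,400+1,640 + 4,870 = 188,810 kg.
Stage 1: m₀ = 188,810 kg, m_f = 188,810 − 149,000 = 39,810 kg; Δv = 281×9.8×ln(4.743) = 2753.8×1.5566 ≈ 4287 m/s.
Stage 2: m₀ = 25,910 kg, m_f = 25,910 − 19,400 = 6,510 kg; Δv = 321×9.8×ln(3.98) = 3145.8×1.3813 ≈ 4345 m/s.
Total Δv = 4287 + 4345 = 8632 m/s.

Δv ≈ 8630 m/s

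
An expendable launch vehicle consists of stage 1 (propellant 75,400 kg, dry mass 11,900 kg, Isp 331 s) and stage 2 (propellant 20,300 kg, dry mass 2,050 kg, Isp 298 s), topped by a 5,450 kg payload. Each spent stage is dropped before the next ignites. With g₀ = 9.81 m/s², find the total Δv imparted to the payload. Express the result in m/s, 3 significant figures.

Ignition mass of stage 1 = 75,400+11,900 + 20,300+2,050 + 5,450 = 115,100 kg.
Stage 1: m₀ = 115,100 kg, m_f = 115,100 − 75,400 = 39,700 kg; Δv = 331×9.81×ln(2.899) = 3247.1×1.0645 ≈ 3456 m/s.
Stage 2: m₀ = 27,800 kg, m_f = 27,800 − 20,300 = 7,500 kg; Δv = 298×9.81×ln(3.707) = 2923.4×1.3101 ≈ 3830 m/s.
Total Δv = 3456 + 3830 = 7286 m/s.

Δv ≈ 7290 m/s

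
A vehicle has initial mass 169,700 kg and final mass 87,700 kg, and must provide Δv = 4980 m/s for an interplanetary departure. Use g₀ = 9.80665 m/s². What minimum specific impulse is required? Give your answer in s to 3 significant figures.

ln(m₀/m_f) = ln(169700/87700) = ln(1.935) = 0.6601.
Using Δv = v_e ln(m₀/m_f): v_e = Δv / ln(m₀/m_f) = 4980 / 0.6601 = 7544.2 m/s.
Isp = v_e / g₀ = 7544.2 / 9.80665 = 769.3 s.

Isp ≈ 769 s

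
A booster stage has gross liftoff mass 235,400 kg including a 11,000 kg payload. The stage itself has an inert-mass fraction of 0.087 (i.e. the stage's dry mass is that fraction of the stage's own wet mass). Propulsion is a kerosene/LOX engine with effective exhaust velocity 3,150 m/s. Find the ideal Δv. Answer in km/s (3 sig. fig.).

Stage wet mass = m₀ − payload = 235,400 − 11,000 = 224,400 kg.
Stage dry mass = ε × stage wet mass = 0.087 × 224,400 = 19,522.8 kg.
Burnout mass m_f = stage dry + payload = 19,522.8 + 11,000 = 30,522.8 kg.
Δv = v_e · ln(235,400/30,522.8) = 3150.0 × ln(7.712) = 3150.0 × 2.0428 ≈ 6435 m/s.

Δv ≈ 6.43 km/s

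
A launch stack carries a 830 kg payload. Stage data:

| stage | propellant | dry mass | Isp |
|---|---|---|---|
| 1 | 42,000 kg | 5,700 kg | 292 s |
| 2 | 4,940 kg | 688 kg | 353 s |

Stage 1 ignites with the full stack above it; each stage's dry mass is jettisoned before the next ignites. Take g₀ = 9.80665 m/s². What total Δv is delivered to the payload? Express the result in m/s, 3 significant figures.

Ignition mass of stage 1 = 42,000+5,700 + 4,940+688 + 830 = 54,158 kg.
Stage 1: m₀ = 54,158 kg, m_f = 54,158 − 42,000 = 12,158 kg; Δv = 292×9.80665×ln(4.455) = 2863.5×1.4939 ≈ 4278 m/s.
Stage 2: m₀ = 6,458 kg, m_f = 6,458 − 4,940 = 1,518 kg; Δv = 353×9.80665×ln(4.254) = 3461.7×1.4479 ≈ 5012 m/s.
Total Δv = 4278 + 5012 = 9290 m/s.

Δv ≈ 9290 m/s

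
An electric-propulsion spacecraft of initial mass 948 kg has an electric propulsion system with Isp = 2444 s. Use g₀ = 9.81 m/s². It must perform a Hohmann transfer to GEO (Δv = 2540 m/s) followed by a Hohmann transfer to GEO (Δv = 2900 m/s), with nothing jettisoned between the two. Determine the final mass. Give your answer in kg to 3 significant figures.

v_e = Isp · g₀ = 2444 × 9.81 = 23975.6 m/s.
After the first burn: m = 948 × exp(−2540/23975.6) = 948 × 0.89948 = 852.707 kg.
After the second burn: m = 852.707 × exp(−2900/23975.6) = 852.707 × 0.88607 = 755.558 kg.

final mass ≈ 756 kg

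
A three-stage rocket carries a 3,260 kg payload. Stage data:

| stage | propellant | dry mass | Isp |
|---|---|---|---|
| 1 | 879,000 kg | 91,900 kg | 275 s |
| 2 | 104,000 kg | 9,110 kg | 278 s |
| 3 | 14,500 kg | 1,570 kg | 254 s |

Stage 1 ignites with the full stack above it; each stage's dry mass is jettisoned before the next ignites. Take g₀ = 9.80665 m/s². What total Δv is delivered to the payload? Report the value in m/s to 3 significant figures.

Δv ≈ 11900 m/s

Ignition mass of stage 1 = 879,000+91,900 + 104,000+9,110 + 14,500+1,570 + 3,260 = 1,103,340 kg.
Stage 1: m₀ = 1,103,340 kg, m_f = 1,103,340 − 879,000 = 224,340 kg; Δv = 275×9.80665×ln(4.918) = 2696.8×1.5929 ≈ 4296 m/s.
Stage 2: m₀ = 132,440 kg, m_f = 132,440 − 104,000 = 28,440 kg; Δv = 278×9.80665×ln(4.657) = 2726.2×1.5383 ≈ 4194 m/s.
Stage 3: m₀ = 19,330 kg, m_f = 19,330 − 14,500 = 4,830 kg; Δv = 254×9.80665×ln(4.002) = 2490.9×1.3868 ≈ 3454 m/s.
Total Δv = 4296 + 4194 + 3454 = 11944 m/s.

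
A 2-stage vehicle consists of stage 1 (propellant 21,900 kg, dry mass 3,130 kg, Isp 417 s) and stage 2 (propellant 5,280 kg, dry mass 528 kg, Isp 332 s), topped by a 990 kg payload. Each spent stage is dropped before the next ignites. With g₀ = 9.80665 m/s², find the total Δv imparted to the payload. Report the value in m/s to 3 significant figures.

Ignition mass of stage 1 = 21,900+3,130 + 5,280+528 + 990 = 31,828 kg.
Stage 1: m₀ = 31,828 kg, m_f = 31,828 − 21,900 = 9,928 kg; Δv = 417×9.80665×ln(3.206) = 4089.4×1.1650 ≈ 4764 m/s.
Stage 2: m₀ = 6,798 kg, m_f = 6,798 − 5,280 = 1,518 kg; Δv = 332×9.80665×ln(4.478) = 3255.8×1.4992 ≈ 4881 m/s.
Total Δv = 4764 + 4881 = 9645 m/s.

Δv ≈ 9650 m/s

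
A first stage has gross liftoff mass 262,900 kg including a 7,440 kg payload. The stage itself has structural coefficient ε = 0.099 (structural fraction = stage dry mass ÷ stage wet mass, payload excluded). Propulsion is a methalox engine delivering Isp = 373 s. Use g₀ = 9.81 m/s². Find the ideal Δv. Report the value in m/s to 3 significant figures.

Stage wet mass = m₀ − payload = 262,900 − 7,440 = 255,460 kg.
Stage dry mass = ε × stage wet mass = 0.099 × 255,460 = 25,290.5 kg.
Burnout mass m_f = stage dry + payload = 25,290.5 + 7,440 = 32,730.5 kg.
v_e = Isp · g₀ = 373 × 9.81 = 3659.1 m/s.
From the ideal rocket equation, Δv = v_e · ln(262,900/32,730.5) = 3659.1 × ln(8.032) = 3659.1 × 2.0835 ≈ 7624 m/s.

Δv ≈ 7620 m/s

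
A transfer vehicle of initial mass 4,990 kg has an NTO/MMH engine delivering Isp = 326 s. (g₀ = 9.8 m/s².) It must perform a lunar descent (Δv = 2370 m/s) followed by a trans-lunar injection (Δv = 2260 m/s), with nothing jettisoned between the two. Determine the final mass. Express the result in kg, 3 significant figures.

final mass ≈ 1170 kg

v_e = Isp · g₀ = 326 × 9.8 = 3194.8 m/s.
After the first burn: m = 4990 × exp(−2370/3194.8) = 4990 × 0.47624 = 2,376.44 kg.
After the second burn: m = 2,376.44 × exp(−2260/3194.8) = 2,376.44 × 0.49292 = 1,171.39 kg.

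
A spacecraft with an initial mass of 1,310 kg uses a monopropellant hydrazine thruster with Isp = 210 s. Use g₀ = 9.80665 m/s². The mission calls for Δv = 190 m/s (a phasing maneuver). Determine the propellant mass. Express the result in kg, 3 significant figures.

v_e = Isp · g₀ = 210 × 9.80665 = 2059.4 m/s.
From the ideal rocket equation, m₀/m_f = exp(Δv / v_e) = exp(190 / 2059.4) = exp(0.0923) = 1.0966.
m_f = 1,310 / 1.0966 = 1,194.6 kg, so propellant = m₀ − m_f = 1,310 − 1,194.6 = 115.4 kg.

propellant mass ≈ 115 kg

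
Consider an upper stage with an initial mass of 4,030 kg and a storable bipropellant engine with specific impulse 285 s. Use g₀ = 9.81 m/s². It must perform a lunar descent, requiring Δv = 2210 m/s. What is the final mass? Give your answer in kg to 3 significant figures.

final mass ≈ 1830 kg

v_e = Isp · g₀ = 285 × 9.81 = 2795.9 m/s.
m₀/m_f = exp(Δv / v_e) = exp(2210 / 2795.9) = exp(0.7905) = 2.2044.
m_f = m₀ / 2.2044 = 4,030 / 2.2044 = 1,828.16 kg.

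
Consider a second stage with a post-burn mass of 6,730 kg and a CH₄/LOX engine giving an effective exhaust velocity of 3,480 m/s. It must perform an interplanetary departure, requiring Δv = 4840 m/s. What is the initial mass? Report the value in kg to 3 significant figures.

From the ideal rocket equation, m₀/m_f = exp(Δv / v_e) = exp(4840 / 3480.0) = exp(1.3908) = 4.0181.
m₀ = m_f × 4.0181 = 6,730 × 4.0181 = 27,041.8 kg.

initial mass ≈ 27000 kg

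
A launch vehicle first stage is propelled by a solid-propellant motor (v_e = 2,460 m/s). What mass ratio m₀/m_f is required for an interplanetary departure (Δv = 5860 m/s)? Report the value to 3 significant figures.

m₀/m_f = exp(Δv / v_e) = exp(5860 / 2460.0) = exp(2.3821) = 10.8278.

mass ratio ≈ 10.8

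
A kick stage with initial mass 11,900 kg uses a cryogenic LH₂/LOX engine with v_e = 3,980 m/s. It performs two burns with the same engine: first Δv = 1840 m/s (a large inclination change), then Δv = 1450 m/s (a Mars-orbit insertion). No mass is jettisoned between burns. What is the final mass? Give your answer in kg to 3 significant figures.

After the first burn: m = 11900 × exp(−1840/3980.0) = 11900 × 0.62983 = 7,494.98 kg.
After the second burn: m = 7,494.98 × exp(−1450/3980.0) = 7,494.98 × 0.69467 = 5,206.54 kg.

final mass ≈ 5210 kg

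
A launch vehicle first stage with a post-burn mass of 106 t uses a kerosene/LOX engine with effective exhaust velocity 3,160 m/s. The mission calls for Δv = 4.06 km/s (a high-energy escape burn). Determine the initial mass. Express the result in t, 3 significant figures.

initial mass ≈ 383 t

m₀/m_f = exp(Δv / v_e) = exp(4060 / 3160.0) = exp(1.2848) = 3.6140.
m₀ = m_f × 3.6140 = 106 × 3.6140 = 383.084 t.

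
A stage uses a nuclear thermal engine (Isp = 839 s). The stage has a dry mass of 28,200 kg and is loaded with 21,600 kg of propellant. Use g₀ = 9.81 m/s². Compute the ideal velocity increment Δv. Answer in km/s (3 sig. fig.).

Δv ≈ 4.68 km/s

v_e = Isp · g₀ = 839 × 9.81 = 8230.6 m/s.
m₀ = m_dry + m_prop = 28,200 + 21,600 = 49,800 kg.
Rocket equation: Δv = v_e · ln(m₀/m_f) = 8230.6 × ln(1.766) = 8230.6 × 0.5687 ≈ 4680.7 m/s.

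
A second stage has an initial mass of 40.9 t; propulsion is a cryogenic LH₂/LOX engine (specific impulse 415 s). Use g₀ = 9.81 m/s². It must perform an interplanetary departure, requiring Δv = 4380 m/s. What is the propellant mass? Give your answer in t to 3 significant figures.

v_e = Isp · g₀ = 415 × 9.81 = 4071.2 m/s.
m₀/m_f = exp(Δv / v_e) = exp(4380 / 4071.2) = exp(1.0759) = 2.9325.
m_f = 40.9 / 2.9325 = 13.9471 t, so propellant = m₀ − m_f = 40.9 − 13.9471 = 26.9529 t.

propellant mass ≈ 27.0 t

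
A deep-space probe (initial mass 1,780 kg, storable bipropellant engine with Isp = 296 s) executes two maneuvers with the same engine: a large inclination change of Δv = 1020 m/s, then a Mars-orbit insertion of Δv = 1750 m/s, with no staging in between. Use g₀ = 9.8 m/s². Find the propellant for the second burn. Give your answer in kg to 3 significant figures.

v_e = Isp · g₀ = 296 × 9.8 = 2900.8 m/s.
After the first burn: m = 1780 × exp(−1020/2900.8) = 1780 × 0.70354 = 1,252.3 kg.
After the second burn: m = 1,252.3 × exp(−1750/2900.8) = 1,252.3 × 0.54701 = 685.021 kg.
Second-burn propellant = 1,252.3 − 685.021 = 567.279 kg.

propellant for the second burn ≈ 567 kg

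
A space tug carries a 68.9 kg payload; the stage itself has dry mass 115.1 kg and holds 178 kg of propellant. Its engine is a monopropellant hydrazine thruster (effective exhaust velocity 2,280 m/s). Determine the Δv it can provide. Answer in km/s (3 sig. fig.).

Δv ≈ 1.54 km/s

m₀ = payload + dry + propellant = 68.9 + 115.1 + 178 = 362 kg.
m_f = payload + dry = 68.9 + 115.1 = 184 kg.
Using Δv = v_e ln(m₀/m_f): Δv = v_e · ln(m₀/m_f) = 2280.0 × ln(1.967) = 2280.0 × 0.6767 ≈ 1542.9 m/s.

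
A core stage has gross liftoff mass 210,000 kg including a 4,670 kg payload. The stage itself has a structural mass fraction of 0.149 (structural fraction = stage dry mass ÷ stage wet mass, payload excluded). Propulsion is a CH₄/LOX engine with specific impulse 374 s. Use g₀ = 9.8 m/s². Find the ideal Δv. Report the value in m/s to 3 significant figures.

Stage wet mass = m₀ − payload = 210,000 − 4,670 = 205,330 kg.
Stage dry mass = ε × stage wet mass = 0.149 × 205,330 = 30,594.2 kg.
Burnout mass m_f = stage dry + payload = 30,594.2 + 4,670 = 35,264.2 kg.
v_e = Isp · g₀ = 374 × 9.8 = 3665.2 m/s.
Δv = v_e · ln(210,000/35,264.2) = 3665.2 × ln(5.955) = 3665.2 × 1.7842 ≈ 6540 m/s.

Δv ≈ 6540 m/s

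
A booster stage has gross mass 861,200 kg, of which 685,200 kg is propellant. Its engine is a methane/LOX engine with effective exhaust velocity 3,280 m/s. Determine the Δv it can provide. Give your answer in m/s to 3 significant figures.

m_f = m₀ − m_prop = 861,200 − 685,200 = 176,000 kg.
Δv = v_e · ln(m₀/m_f) = 3280.0 × ln(4.893) = 3280.0 × 1.5878 ≈ 5208.1 m/s.

Δv ≈ 5210 m/s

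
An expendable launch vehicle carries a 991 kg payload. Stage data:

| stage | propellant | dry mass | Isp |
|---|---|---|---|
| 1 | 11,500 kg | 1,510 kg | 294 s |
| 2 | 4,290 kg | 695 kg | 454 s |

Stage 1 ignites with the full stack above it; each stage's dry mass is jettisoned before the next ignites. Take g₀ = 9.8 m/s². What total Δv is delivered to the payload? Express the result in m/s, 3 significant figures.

Δv ≈ 8310 m/s

Ignition mass of stage 1 = 11,500+1,510 + 4,290+695 + 991 = 18,986 kg.
Stage 1: m₀ = 18,986 kg, m_f = 18,986 − 11,500 = 7,486 kg; Δv = 294×9.8×ln(2.536) = 2881.2×0.9307 ≈ 2681 m/s.
Stage 2: m₀ = 5,976 kg, m_f = 5,976 − 4,290 = 1,686 kg; Δv = 454×9.8×ln(3.544) = 4449.2×1.2654 ≈ 5630 m/s.
Total Δv = 2681 + 5630 = 8311 m/s.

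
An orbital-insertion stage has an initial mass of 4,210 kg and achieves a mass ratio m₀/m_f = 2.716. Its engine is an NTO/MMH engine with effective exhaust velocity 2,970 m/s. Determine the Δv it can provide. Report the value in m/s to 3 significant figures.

Using Δv = v_e ln(m₀/m_f): Δv = v_e · ln(2.716) = 2970.0 × 0.9992 ≈ 2967.5 m/s.

Δv ≈ 2970 m/s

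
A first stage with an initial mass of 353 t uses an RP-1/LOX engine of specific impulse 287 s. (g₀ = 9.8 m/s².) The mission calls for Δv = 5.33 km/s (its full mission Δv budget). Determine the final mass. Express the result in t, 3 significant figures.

v_e = Isp · g₀ = 287 × 9.8 = 2812.6 m/s.
Using Δv = v_e ln(m₀/m_f): m₀/m_f = exp(Δv / v_e) = exp(5330 / 2812.6) = exp(1.8950) = 6.6528.
m_f = m₀ / 6.6528 = 353 / 6.6528 = 53.0604 t.

final mass ≈ 53.1 t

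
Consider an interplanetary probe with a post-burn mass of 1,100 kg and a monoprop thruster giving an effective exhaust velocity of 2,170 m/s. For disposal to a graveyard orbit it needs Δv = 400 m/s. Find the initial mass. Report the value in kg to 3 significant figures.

initial mass ≈ 1320 kg

By the Tsiolkovsky rocket equation, m₀/m_f = exp(Δv / v_e) = exp(400 / 2170.0) = exp(0.1843) = 1.2024.
m₀ = m_f × 1.2024 = 1,100 × 1.2024 = 1,322.64 kg.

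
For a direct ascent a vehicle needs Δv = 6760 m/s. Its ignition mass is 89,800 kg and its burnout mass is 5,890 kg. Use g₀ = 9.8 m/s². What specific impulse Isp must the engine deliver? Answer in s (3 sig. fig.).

Isp ≈ 253 s

ln(m₀/m_f) = ln(89800/5890) = ln(15.25) = 2.7243.
Using Δv = v_e ln(m₀/m_f): v_e = Δv / ln(m₀/m_f) = 6760 / 2.7243 = 2481.3 m/s.
Isp = v_e / g₀ = 2481.3 / 9.8 = 253.2 s.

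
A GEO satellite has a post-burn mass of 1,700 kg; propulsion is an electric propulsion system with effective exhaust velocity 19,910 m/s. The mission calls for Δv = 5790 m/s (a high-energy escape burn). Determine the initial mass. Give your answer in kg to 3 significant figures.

Using Δv = v_e ln(m₀/m_f): m₀/m_f = exp(Δv / v_e) = exp(5790 / 19910.0) = exp(0.2908) = 1.3375.
m₀ = m_f × 1.3375 = 1,700 × 1.3375 = 2,273.75 kg.

initial mass ≈ 2270 kg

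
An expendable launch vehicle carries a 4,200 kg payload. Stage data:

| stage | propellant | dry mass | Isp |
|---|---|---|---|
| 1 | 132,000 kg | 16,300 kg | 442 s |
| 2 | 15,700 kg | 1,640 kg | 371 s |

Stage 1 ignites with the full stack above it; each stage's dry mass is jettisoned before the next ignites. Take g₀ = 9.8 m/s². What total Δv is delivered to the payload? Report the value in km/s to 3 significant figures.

Δv ≈ 11.2 km/s

Ignition mass of stage 1 = 132,000+16,300 + 15,700+1,640 + 4,200 = 169,840 kg.
Stage 1: m₀ = 169,840 kg, m_f = 169,840 − 132,000 = 37,840 kg; Δv = 442×9.8×ln(4.488) = 4331.6×1.5015 ≈ 6504 m/s.
Stage 2: m₀ = 21,540 kg, m_f = 21,540 − 15,700 = 5,840 kg; Δv = 371×9.8×ln(3.688) = 3635.8×1.3052 ≈ 4745 m/s.
Total Δv = 6504 + 4745 = 11249 m/s.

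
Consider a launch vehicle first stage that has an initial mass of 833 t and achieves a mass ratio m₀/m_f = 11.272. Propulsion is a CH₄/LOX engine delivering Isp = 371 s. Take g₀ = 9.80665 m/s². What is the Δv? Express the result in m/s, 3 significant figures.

Δv ≈ 8810 m/s

v_e = Isp · g₀ = 371 × 9.80665 = 3638.3 m/s.
From the ideal rocket equation, Δv = v_e · ln(11.272) = 3638.3 × 2.4223 ≈ 8813.1 m/s.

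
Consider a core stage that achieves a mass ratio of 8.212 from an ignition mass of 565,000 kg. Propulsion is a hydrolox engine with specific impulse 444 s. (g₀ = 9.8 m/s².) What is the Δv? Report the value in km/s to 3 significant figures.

v_e = Isp · g₀ = 444 × 9.8 = 4351.2 m/s.
From the ideal rocket equation, Δv = v_e · ln(8.212) = 4351.2 × 2.1056 ≈ 9161.9 m/s.

Δv ≈ 9.16 km/s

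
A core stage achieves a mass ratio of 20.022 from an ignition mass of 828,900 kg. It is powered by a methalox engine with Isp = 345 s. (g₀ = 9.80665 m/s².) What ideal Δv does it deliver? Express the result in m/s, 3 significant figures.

Δv ≈ 10100 m/s

v_e = Isp · g₀ = 345 × 9.80665 = 3383.3 m/s.
Using Δv = v_e ln(m₀/m_f): Δv = v_e · ln(20.022) = 3383.3 × 2.9968 ≈ 10139.2 m/s.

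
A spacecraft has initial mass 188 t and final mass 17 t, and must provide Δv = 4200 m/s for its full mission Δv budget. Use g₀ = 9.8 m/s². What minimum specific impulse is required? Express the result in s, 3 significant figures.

ln(m₀/m_f) = ln(188000/17000) = ln(11.06) = 2.4032.
From the ideal rocket equation, v_e = Δv / ln(m₀/m_f) = 4200 / 2.4032 = 1747.6 m/s.
Isp = v_e / g₀ = 1747.6 / 9.8 = 178.3 s.

Isp ≈ 178 s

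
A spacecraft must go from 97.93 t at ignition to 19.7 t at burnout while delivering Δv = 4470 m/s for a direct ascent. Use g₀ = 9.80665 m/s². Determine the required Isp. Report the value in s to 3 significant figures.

ln(m₀/m_f) = ln(97930/19700) = ln(4.971) = 1.6036.
v_e = Δv / ln(m₀/m_f) = 4470 / 1.6036 = 2787.4 m/s.
Isp = v_e / g₀ = 2787.4 / 9.80665 = 284.2 s.

Isp ≈ 284 s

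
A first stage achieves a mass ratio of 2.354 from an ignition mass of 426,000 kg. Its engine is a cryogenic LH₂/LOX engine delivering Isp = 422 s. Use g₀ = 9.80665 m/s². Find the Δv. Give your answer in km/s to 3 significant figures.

Δv ≈ 3.54 km/s

v_e = Isp · g₀ = 422 × 9.80665 = 4138.4 m/s.
From the ideal rocket equation, Δv = v_e · ln(2.354) = 4138.4 × 0.8561 ≈ 3543.0 m/s.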